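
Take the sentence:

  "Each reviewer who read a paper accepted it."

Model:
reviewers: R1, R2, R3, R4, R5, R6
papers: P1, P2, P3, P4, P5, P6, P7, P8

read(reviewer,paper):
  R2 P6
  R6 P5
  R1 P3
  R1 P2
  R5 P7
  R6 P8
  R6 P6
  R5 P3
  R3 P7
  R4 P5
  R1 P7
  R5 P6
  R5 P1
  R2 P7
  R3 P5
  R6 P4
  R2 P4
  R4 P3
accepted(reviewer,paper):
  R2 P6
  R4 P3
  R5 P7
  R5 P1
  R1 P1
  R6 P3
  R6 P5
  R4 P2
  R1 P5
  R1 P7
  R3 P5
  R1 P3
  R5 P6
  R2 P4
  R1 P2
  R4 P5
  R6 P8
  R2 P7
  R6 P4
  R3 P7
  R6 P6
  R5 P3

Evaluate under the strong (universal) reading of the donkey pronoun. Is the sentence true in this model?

"it" takes "a paper" as antecedent — a donkey pronoun bound across the clause boundary.
Strong reading: for every (r,p) with read(r,p), accepted(r,p).
Restrictor pairs: (R1,P2) ✓  (R1,P3) ✓  (R1,P7) ✓  (R2,P4) ✓  (R2,P6) ✓  (R2,P7) ✓  (R3,P5) ✓  (R3,P7) ✓  (R4,P3) ✓  (R4,P5) ✓  (R5,P1) ✓  (R5,P3) ✓  (R5,P6) ✓  (R5,P7) ✓  (R6,P4) ✓  (R6,P5) ✓  (R6,P6) ✓  (R6,P8) ✓
Every restrictor pair satisfies the scope.

True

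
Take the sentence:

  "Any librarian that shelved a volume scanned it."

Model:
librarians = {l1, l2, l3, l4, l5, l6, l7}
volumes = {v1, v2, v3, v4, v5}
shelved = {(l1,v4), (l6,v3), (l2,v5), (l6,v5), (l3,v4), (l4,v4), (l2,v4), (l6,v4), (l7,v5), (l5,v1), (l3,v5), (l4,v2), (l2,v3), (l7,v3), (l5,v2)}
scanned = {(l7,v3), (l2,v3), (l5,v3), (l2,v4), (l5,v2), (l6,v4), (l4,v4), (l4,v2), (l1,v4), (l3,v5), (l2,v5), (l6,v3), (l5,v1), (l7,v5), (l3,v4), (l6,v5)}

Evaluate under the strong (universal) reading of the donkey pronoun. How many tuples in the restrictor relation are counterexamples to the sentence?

0

"it" takes "a volume" as antecedent — a donkey pronoun bound across the clause boundary.
Strong reading: for every (l,v) with shelved(l,v), scanned(l,v).
Restrictor pairs: (l1,v4) ✓  (l2,v3) ✓  (l2,v4) ✓  (l2,v5) ✓  (l3,v4) ✓  (l3,v5) ✓  (l4,v2) ✓  (l4,v4) ✓  (l5,v1) ✓  (l5,v2) ✓  (l6,v3) ✓  (l6,v4) ✓  (l6,v5) ✓  (l7,v3) ✓  (l7,v5) ✓
Counterexamples (restrictor pairs failing the scope): 0.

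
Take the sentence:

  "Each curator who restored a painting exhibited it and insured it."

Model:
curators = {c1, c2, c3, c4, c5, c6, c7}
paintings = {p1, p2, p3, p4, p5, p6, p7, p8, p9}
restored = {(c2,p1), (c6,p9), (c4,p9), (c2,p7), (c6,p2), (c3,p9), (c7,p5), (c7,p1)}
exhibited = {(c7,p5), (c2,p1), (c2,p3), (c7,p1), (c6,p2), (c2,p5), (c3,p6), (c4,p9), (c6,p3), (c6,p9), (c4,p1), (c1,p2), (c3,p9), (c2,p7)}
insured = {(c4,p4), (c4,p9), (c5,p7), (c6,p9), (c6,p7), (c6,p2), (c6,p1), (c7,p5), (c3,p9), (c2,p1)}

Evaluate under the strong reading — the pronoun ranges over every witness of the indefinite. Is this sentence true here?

False

"it" takes "a painting" as antecedent — a donkey pronoun bound across the clause boundary.
Strong reading: for every (c,p) with restored(c,p), exhibited(c,p) ∧ insured(c,p).
Restrictor pairs: (c2,p1) ✓  (c2,p7) ✗  (c3,p9) ✓  (c4,p9) ✓  (c6,p2) ✓  (c6,p9) ✓  (c7,p1) ✗  (c7,p5) ✓
Counterexample: (c2,p7) is in restored but fails the scope.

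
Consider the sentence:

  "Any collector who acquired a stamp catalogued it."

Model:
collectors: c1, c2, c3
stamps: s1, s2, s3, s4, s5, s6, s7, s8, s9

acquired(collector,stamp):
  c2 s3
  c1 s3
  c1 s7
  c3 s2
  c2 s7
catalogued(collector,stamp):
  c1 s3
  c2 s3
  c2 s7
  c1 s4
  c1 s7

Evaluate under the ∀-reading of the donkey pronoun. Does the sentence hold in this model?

"it" takes "a stamp" as antecedent — a donkey pronoun bound across the clause boundary.
Strong reading: for every (c,s) with acquired(c,s), catalogued(c,s).
Restrictor pairs: (c1,s3) ✓  (c1,s7) ✓  (c2,s3) ✓  (c2,s7) ✓  (c3,s2) ✗
Counterexample: (c3,s2) is in acquired but fails the scope.

False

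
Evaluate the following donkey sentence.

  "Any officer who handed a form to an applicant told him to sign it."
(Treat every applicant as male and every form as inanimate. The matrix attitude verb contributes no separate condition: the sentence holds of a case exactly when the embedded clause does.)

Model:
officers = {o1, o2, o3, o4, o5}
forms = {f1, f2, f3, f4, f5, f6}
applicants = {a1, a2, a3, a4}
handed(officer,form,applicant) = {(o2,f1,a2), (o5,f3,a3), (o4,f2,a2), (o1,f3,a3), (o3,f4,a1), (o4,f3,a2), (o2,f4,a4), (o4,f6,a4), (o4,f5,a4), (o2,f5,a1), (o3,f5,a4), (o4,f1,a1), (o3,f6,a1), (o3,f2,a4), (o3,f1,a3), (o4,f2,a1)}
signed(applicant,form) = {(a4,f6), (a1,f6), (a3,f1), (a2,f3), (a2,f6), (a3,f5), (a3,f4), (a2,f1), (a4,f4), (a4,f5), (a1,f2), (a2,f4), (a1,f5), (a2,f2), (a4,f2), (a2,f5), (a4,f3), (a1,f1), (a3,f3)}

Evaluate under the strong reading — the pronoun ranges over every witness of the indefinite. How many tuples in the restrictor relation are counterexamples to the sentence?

1

"him" takes "an applicant" as antecedent and "it" takes "a form"; both are donkey pronouns co-varying with the restrictor.
Strong reading: for every (o,f,a) with handed(o,f,a), signed(a,f).
Restrictor triples: (o1,f3,a3)→signed(a3,f3) ✓  (o2,f1,a2)→signed(a2,f1) ✓  (o2,f4,a4)→signed(a4,f4) ✓  (o2,f5,a1)→signed(a1,f5) ✓  (o3,f1,a3)→signed(a3,f1) ✓  (o3,f2,a4)→signed(a4,f2) ✓  (o3,f4,a1)→signed(a1,f4) ✗  (o3,f5,a4)→signed(a4,f5) ✓  (o3,f6,a1)→signed(a1,f6) ✓  (o4,f1,a1)→signed(a1,f1) ✓  (o4,f2,a1)→signed(a1,f2) ✓  (o4,f2,a2)→signed(a2,f2) ✓  (o4,f3,a2)→signed(a2,f3) ✓  (o4,f5,a4)→signed(a4,f5) ✓  (o4,f6,a4)→signed(a4,f6) ✓  (o5,f3,a3)→signed(a3,f3) ✓
Counterexamples (restrictor triples failing the scope): 1.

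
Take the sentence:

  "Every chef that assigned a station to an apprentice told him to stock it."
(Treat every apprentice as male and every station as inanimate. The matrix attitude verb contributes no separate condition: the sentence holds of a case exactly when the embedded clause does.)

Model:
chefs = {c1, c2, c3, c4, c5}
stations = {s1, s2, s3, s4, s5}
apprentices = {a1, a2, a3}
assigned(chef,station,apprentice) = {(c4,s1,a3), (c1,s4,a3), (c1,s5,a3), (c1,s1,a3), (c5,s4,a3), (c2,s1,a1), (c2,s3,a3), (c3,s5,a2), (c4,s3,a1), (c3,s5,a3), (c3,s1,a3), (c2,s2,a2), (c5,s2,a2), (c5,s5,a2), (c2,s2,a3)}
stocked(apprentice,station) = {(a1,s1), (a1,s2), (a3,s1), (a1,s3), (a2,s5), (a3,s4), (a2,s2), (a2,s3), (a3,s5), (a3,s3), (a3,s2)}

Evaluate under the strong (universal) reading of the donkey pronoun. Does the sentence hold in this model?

"him" takes "an apprentice" as antecedent and "it" takes "a station"; both are donkey pronouns co-varying with the restrictor.
Strong reading: for every (c,s,a) with assigned(c,s,a), stocked(a,s).
Restrictor triples: (c1,s1,a3)→stocked(a3,s1) ✓  (c1,s4,a3)→stocked(a3,s4) ✓  (c1,s5,a3)→stocked(a3,s5) ✓  (c2,s1,a1)→stocked(a1,s1) ✓  (c2,s2,a2)→stocked(a2,s2) ✓  (c2,s2,a3)→stocked(a3,s2) ✓  (c2,s3,a3)→stocked(a3,s3) ✓  (c3,s1,a3)→stocked(a3,s1) ✓  (c3,s5,a2)→stocked(a2,s5) ✓  (c3,s5,a3)→stocked(a3,s5) ✓  (c4,s1,a3)→stocked(a3,s1) ✓  (c4,s3,a1)→stocked(a1,s3) ✓  (c5,s2,a2)→stocked(a2,s2) ✓  (c5,s4,a3)→stocked(a3,s4) ✓  (c5,s5,a2)→stocked(a2,s5) ✓
Every restrictor triple satisfies the scope.

True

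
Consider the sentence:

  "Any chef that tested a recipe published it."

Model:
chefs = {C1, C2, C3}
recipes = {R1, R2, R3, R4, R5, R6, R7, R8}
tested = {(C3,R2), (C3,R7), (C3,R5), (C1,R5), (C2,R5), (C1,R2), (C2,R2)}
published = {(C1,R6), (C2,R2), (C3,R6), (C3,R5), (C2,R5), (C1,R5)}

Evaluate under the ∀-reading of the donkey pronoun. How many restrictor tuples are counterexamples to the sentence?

3

"it" takes "a recipe" as antecedent — a donkey pronoun bound across the clause boundary.
Strong reading: for every (c,r) with tested(c,r), published(c,r).
Restrictor pairs: (C1,R2) ✗  (C1,R5) ✓  (C2,R2) ✓  (C2,R5) ✓  (C3,R2) ✗  (C3,R5) ✓  (C3,R7) ✗
Counterexamples (restrictor pairs failing the scope): 3.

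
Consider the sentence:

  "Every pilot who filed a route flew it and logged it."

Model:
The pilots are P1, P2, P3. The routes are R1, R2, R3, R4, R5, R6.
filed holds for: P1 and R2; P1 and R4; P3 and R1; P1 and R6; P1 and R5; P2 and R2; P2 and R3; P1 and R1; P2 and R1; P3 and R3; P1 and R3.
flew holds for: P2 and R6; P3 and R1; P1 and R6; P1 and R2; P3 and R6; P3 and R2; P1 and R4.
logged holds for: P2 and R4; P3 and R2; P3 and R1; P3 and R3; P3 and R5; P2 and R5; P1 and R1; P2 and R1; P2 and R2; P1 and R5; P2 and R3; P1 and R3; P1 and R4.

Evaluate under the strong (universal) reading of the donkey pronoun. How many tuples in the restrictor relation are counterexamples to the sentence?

"it" takes "a route" as antecedent — a donkey pronoun bound across the clause boundary.
Strong reading: for every (p,r) with filed(p,r), flew(p,r) ∧ logged(p,r).
Restrictor pairs: (P1,R1) ✗  (P1,R2) ✗  (P1,R3) ✗  (P1,R4) ✓  (P1,R5) ✗  (P1,R6) ✗  (P2,R1) ✗  (P2,R2) ✗  (P2,R3) ✗  (P3,R1) ✓  (P3,R3) ✗
Counterexamples (restrictor pairs failing the scope): 9.

9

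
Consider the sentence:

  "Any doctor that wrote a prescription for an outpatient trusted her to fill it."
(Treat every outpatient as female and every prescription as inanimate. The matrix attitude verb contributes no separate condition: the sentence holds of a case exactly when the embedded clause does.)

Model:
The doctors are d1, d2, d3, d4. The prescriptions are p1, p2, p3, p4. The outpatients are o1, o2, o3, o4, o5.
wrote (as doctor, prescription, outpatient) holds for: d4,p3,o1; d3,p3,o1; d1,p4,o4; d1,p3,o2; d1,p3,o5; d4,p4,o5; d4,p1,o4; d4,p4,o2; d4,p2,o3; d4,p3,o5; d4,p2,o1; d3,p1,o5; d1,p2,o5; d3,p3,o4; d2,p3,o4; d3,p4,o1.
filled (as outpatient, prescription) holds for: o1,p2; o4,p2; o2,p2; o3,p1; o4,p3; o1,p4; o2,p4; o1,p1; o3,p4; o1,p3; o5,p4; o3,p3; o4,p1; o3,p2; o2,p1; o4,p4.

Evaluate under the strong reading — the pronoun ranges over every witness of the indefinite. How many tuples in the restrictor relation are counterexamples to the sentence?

5

"her" takes "an outpatient" as antecedent and "it" takes "a prescription"; both are donkey pronouns co-varying with the restrictor.
Strong reading: for every (d,p,o) with wrote(d,p,o), filled(o,p).
Restrictor triples: (d1,p2,o5)→filled(o5,p2) ✗  (d1,p3,o2)→filled(o2,p3) ✗  (d1,p3,o5)→filled(o5,p3) ✗  (d1,p4,o4)→filled(o4,p4) ✓  (d2,p3,o4)→filled(o4,p3) ✓  (d3,p1,o5)→filled(o5,p1) ✗  (d3,p3,o1)→filled(o1,p3) ✓  (d3,p3,o4)→filled(o4,p3) ✓  (d3,p4,o1)→filled(o1,p4) ✓  (d4,p1,o4)→filled(o4,p1) ✓  (d4,p2,o1)→filled(o1,p2) ✓  (d4,p2,o3)→filled(o3,p2) ✓  (d4,p3,o1)→filled(o1,p3) ✓  (d4,p3,o5)→filled(o5,p3) ✗  (d4,p4,o2)→filled(o2,p4) ✓  (d4,p4,o5)→filled(o5,p4) ✓
Counterexamples (restrictor triples failing the scope): 5.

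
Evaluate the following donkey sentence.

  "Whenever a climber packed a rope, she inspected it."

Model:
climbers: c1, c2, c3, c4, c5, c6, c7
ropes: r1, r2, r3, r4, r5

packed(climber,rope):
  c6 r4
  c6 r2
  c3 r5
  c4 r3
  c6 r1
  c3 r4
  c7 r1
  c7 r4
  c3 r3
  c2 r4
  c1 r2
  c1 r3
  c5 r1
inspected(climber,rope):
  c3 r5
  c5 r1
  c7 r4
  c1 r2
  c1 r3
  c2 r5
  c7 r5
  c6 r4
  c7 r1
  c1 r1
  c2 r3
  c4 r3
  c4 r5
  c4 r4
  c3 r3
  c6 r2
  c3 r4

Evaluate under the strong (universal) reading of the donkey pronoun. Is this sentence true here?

"it" takes "a rope" as antecedent — a donkey pronoun bound across the clause boundary.
Strong reading: for every (c,r) with packed(c,r), inspected(c,r).
Restrictor pairs: (c1,r2) ✓  (c1,r3) ✓  (c2,r4) ✗  (c3,r3) ✓  (c3,r4) ✓  (c3,r5) ✓  (c4,r3) ✓  (c5,r1) ✓  (c6,r1) ✗  (c6,r2) ✓  (c6,r4) ✓  (c7,r1) ✓  (c7,r4) ✓
Counterexample: (c2,r4) is in packed but fails the scope.

False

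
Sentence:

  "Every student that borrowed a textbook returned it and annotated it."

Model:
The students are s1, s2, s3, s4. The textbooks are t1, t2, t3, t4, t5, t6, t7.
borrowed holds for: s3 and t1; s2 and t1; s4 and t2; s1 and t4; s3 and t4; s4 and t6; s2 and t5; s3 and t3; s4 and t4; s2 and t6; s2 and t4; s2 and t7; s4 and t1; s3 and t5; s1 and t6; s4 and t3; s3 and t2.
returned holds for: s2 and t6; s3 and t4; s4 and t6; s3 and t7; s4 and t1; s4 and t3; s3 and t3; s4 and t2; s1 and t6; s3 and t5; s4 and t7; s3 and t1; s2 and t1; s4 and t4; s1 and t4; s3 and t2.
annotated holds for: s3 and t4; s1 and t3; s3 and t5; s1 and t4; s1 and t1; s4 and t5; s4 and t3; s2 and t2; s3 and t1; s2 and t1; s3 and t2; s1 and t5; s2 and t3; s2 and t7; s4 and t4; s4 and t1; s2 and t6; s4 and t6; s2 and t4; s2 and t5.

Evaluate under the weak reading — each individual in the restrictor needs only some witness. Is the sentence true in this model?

"it" takes "a textbook" as antecedent — a donkey pronoun bound across the clause boundary.
Weak reading: every student s with some borrowed-textbook has at least one borrowed-textbook t such that returned(s,t) ∧ annotated(s,t).
Per student: s1:✓  s2:✓  s3:✓  s4:✓
Every student in the restrictor has a witness.

True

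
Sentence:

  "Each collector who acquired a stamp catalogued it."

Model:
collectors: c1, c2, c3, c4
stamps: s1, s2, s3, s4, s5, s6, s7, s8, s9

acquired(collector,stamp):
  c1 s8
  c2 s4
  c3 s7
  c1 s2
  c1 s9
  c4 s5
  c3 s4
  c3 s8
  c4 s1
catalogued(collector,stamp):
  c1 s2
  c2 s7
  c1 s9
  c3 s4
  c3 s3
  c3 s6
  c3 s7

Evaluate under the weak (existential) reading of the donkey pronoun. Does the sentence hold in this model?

"it" takes "a stamp" as antecedent — a donkey pronoun bound across the clause boundary.
Weak reading: every collector c with some acquired-stamp has at least one acquired-stamp s such that catalogued(c,s).
Per collector: c1:✓  c2:✗  c3:✓  c4:✗
c2 has no witness among its acquired-stamps.

False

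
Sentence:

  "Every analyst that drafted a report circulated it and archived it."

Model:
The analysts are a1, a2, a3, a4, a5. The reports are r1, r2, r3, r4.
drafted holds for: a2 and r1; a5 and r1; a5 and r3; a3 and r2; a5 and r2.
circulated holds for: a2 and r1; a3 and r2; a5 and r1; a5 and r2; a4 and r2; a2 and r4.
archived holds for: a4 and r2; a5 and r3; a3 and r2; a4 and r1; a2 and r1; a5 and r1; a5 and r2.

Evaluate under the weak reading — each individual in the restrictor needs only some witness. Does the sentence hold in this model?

True

"it" takes "a report" as antecedent — a donkey pronoun bound across the clause boundary.
Weak reading: every analyst a with some drafted-report has at least one drafted-report r such that circulated(a,r) ∧ archived(a,r).
Per analyst: a2:✓  a3:✓  a5:✓
Every analyst in the restrictor has a witness.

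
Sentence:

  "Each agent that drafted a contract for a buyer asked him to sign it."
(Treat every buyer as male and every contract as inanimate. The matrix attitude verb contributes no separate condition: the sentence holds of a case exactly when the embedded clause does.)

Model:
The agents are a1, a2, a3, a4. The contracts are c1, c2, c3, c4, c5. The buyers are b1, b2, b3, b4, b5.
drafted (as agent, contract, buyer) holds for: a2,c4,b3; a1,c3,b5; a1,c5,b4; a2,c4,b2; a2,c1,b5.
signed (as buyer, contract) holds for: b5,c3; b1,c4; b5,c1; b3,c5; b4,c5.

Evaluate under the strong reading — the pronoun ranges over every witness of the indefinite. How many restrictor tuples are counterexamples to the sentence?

"him" takes "a buyer" as antecedent and "it" takes "a contract"; both are donkey pronouns co-varying with the restrictor.
Strong reading: for every (a,c,b) with drafted(a,c,b), signed(b,c).
Restrictor triples: (a1,c3,b5)→signed(b5,c3) ✓  (a1,c5,b4)→signed(b4,c5) ✓  (a2,c1,b5)→signed(b5,c1) ✓  (a2,c4,b2)→signed(b2,c4) ✗  (a2,c4,b3)→signed(b3,c4) ✗
Counterexamples (restrictor triples failing the scope): 2.

2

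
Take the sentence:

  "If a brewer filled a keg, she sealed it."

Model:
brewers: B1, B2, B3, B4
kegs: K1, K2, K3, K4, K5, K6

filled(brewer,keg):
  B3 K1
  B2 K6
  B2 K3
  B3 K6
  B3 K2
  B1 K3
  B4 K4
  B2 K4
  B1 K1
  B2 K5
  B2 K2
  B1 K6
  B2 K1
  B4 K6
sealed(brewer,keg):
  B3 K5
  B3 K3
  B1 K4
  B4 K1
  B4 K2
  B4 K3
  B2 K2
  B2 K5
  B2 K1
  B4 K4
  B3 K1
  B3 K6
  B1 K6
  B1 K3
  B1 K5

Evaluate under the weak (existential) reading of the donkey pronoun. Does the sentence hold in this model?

"it" takes "a keg" as antecedent — a donkey pronoun bound across the clause boundary.
Weak reading: every brewer b with some filled-keg has at least one filled-keg k such that sealed(b,k).
Per brewer: B1:✓  B2:✓  B3:✓  B4:✓
Every brewer in the restrictor has a witness.

True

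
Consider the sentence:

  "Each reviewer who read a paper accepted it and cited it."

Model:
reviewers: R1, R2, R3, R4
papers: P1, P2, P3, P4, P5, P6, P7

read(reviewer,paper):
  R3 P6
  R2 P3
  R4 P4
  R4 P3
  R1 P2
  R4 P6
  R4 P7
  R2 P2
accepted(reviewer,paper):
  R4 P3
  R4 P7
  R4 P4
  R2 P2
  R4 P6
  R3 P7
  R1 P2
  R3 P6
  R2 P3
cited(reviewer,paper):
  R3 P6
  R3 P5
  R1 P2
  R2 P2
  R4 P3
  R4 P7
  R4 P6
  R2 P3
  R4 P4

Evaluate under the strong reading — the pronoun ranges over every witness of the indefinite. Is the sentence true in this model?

True

"it" takes "a paper" as antecedent — a donkey pronoun bound across the clause boundary.
Strong reading: for every (r,p) with read(r,p), accepted(r,p) ∧ cited(r,p).
Restrictor pairs: (R1,P2) ✓  (R2,P2) ✓  (R2,P3) ✓  (R3,P6) ✓  (R4,P3) ✓  (R4,P4) ✓  (R4,P6) ✓  (R4,P7) ✓
Every restrictor pair satisfies the scope.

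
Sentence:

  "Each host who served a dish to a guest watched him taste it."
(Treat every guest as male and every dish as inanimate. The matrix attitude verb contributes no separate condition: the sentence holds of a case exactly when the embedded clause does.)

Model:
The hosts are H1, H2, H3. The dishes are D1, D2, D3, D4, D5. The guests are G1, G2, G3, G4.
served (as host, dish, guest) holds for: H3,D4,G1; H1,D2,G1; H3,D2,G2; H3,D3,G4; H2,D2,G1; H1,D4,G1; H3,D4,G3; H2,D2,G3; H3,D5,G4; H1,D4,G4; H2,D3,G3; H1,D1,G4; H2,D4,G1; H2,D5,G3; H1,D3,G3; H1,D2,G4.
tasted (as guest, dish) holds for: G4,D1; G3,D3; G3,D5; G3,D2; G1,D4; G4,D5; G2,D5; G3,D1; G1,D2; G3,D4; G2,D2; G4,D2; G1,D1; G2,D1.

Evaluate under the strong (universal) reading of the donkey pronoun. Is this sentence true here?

"him" takes "a guest" as antecedent and "it" takes "a dish"; both are donkey pronouns co-varying with the restrictor.
Strong reading: for every (h,d,g) with served(h,d,g), tasted(g,d).
Restrictor triples: (H1,D1,G4)→tasted(G4,D1) ✓  (H1,D2,G1)→tasted(G1,D2) ✓  (H1,D2,G4)→tasted(G4,D2) ✓  (H1,D3,G3)→tasted(G3,D3) ✓  (H1,D4,G1)→tasted(G1,D4) ✓  (H1,D4,G4)→tasted(G4,D4) ✗  (H2,D2,G1)→tasted(G1,D2) ✓  (H2,D2,G3)→tasted(G3,D2) ✓  (H2,D3,G3)→tasted(G3,D3) ✓  (H2,D4,G1)→tasted(G1,D4) ✓  (H2,D5,G3)→tasted(G3,D5) ✓  (H3,D2,G2)→tasted(G2,D2) ✓  (H3,D3,G4)→tasted(G4,D3) ✗  (H3,D4,G1)→tasted(G1,D4) ✓  (H3,D4,G3)→tasted(G3,D4) ✓  (H3,D5,G4)→tasted(G4,D5) ✓
Counterexample: (H1,D4,G4) — tasted(G4,D4) does not hold.

False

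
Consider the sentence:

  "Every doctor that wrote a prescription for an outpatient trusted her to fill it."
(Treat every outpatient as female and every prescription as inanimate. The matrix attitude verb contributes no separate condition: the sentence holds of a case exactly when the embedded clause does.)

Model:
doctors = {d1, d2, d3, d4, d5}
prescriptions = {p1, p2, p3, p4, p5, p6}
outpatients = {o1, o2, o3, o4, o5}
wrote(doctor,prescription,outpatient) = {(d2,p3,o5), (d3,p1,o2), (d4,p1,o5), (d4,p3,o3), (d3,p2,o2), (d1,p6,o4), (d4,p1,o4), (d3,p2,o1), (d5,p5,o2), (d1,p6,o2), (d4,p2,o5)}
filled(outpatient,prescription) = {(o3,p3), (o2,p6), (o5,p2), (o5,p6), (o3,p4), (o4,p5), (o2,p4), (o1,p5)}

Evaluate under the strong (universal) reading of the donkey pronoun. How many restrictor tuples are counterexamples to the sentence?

8

"her" takes "an outpatient" as antecedent and "it" takes "a prescription"; both are donkey pronouns co-varying with the restrictor.
Strong reading: for every (d,p,o) with wrote(d,p,o), filled(o,p).
Restrictor triples: (d1,p6,o2)→filled(o2,p6) ✓  (d1,p6,o4)→filled(o4,p6) ✗  (d2,p3,o5)→filled(o5,p3) ✗  (d3,p1,o2)→filled(o2,p1) ✗  (d3,p2,o1)→filled(o1,p2) ✗  (d3,p2,o2)→filled(o2,p2) ✗  (d4,p1,o4)→filled(o4,p1) ✗  (d4,p1,o5)→filled(o5,p1) ✗  (d4,p2,o5)→filled(o5,p2) ✓  (d4,p3,o3)→filled(o3,p3) ✓  (d5,p5,o2)→filled(o2,p5) ✗
Counterexamples (restrictor triples failing the scope): 8.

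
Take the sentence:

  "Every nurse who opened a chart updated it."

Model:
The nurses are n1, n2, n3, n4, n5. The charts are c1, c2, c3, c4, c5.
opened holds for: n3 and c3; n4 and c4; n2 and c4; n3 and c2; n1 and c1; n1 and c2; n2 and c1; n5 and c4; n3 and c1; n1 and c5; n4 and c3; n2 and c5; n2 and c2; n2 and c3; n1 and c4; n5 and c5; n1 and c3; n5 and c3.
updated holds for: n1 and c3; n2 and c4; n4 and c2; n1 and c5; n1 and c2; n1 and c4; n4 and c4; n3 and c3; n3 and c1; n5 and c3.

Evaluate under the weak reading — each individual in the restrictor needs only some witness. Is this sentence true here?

True

"it" takes "a chart" as antecedent — a donkey pronoun bound across the clause boundary.
Weak reading: every nurse n with some opened-chart has at least one opened-chart c such that updated(n,c).
Per nurse: n1:✓  n2:✓  n3:✓  n4:✓  n5:✓
Every nurse in the restrictor has a witness.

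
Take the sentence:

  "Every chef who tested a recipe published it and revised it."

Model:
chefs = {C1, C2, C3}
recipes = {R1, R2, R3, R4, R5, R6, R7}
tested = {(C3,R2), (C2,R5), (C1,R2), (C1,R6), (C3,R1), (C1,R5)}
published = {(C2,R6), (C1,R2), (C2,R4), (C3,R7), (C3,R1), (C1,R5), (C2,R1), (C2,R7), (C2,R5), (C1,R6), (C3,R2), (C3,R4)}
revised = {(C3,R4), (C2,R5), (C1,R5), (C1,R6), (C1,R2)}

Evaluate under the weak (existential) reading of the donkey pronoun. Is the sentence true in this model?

"it" takes "a recipe" as antecedent — a donkey pronoun bound across the clause boundary.
Weak reading: every chef c with some tested-recipe has at least one tested-recipe r such that published(c,r) ∧ revised(c,r).
Per chef: C1:✓  C2:✓  C3:✗
C3 has no witness among its tested-recipes.

False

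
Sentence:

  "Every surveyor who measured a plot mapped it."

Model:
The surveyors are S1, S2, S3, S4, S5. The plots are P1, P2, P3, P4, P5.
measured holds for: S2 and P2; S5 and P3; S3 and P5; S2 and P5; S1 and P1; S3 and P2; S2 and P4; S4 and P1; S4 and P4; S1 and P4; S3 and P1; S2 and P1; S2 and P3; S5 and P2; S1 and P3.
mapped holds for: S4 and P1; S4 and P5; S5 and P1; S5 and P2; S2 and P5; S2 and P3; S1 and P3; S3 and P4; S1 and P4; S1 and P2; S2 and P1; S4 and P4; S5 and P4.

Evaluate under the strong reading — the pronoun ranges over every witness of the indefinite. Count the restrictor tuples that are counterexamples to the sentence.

7

"it" takes "a plot" as antecedent — a donkey pronoun bound across the clause boundary.
Strong reading: for every (s,p) with measured(s,p), mapped(s,p).
Restrictor pairs: (S1,P1) ✗  (S1,P3) ✓  (S1,P4) ✓  (S2,P1) ✓  (S2,P2) ✗  (S2,P3) ✓  (S2,P4) ✗  (S2,P5) ✓  (S3,P1) ✗  (S3,P2) ✗  (S3,P5) ✗  (S4,P1) ✓  (S4,P4) ✓  (S5,P2) ✓  (S5,P3) ✗
Counterexamples (restrictor pairs failing the scope): 7.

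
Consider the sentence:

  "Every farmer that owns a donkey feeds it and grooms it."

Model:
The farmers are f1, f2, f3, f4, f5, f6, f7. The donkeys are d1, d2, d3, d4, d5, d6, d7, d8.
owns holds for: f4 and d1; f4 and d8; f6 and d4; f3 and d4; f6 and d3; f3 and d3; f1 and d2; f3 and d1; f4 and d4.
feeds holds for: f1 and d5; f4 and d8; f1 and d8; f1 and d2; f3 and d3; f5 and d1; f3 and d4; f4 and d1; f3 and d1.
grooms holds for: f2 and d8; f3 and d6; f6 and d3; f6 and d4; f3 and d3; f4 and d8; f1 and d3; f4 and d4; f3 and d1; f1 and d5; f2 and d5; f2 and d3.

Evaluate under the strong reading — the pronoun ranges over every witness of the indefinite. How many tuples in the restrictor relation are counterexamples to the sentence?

6

"it" takes "a donkey" as antecedent — a donkey pronoun bound across the clause boundary.
Strong reading: for every (f,d) with owns(f,d), feeds(f,d) ∧ grooms(f,d).
Restrictor pairs: (f1,d2) ✗  (f3,d1) ✓  (f3,d3) ✓  (f3,d4) ✗  (f4,d1) ✗  (f4,d4) ✗  (f4,d8) ✓  (f6,d3) ✗  (f6,d4) ✗
Counterexamples (restrictor pairs failing the scope): 6.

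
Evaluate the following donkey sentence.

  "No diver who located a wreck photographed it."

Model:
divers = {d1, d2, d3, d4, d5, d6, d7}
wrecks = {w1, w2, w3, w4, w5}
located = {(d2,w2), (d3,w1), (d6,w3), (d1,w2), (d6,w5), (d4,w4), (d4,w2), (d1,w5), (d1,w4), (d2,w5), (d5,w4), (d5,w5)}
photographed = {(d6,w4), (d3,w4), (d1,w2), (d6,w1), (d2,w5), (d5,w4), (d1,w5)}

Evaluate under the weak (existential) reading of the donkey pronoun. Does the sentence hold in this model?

False

"it" takes "a wreck" as antecedent — a donkey pronoun bound across the clause boundary.
Truth condition: for no (d,w) with located(d,w) does photographed(d,w) hold.
Restrictor pairs — does the scope hold? (d1,w2):holds  (d1,w4):fails  (d1,w5):holds  (d2,w2):fails  (d2,w5):holds  (d3,w1):fails  (d4,w2):fails  (d4,w4):fails  (d5,w4):holds  (d5,w5):fails  (d6,w3):fails  (d6,w5):fails
Scope holds for 4 pair(s), so the sentence is false.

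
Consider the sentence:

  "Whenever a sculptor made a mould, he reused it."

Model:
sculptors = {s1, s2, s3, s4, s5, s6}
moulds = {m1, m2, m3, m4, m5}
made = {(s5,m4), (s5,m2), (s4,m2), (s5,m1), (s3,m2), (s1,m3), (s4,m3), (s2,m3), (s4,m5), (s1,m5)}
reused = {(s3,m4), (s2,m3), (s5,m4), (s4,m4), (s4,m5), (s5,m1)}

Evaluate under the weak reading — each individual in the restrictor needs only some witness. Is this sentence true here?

"it" takes "a mould" as antecedent — a donkey pronoun bound across the clause boundary.
Weak reading: every sculptor s with some made-mould has at least one made-mould m such that reused(s,m).
Per sculptor: s1:✗  s2:✓  s3:✗  s4:✓  s5:✓
s1 has no witness among its made-moulds.

False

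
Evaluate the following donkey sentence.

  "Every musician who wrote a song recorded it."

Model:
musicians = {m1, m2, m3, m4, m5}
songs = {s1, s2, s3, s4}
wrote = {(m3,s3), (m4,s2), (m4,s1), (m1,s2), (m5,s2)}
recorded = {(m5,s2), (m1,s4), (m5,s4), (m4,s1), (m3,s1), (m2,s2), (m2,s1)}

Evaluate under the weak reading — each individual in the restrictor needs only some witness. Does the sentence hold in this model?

"it" takes "a song" as antecedent — a donkey pronoun bound across the clause boundary.
Weak reading: every musician m with some wrote-song has at least one wrote-song s such that recorded(m,s).
Per musician: m1:✗  m3:✗  m4:✓  m5:✓
m1 has no witness among its wrote-songs.

False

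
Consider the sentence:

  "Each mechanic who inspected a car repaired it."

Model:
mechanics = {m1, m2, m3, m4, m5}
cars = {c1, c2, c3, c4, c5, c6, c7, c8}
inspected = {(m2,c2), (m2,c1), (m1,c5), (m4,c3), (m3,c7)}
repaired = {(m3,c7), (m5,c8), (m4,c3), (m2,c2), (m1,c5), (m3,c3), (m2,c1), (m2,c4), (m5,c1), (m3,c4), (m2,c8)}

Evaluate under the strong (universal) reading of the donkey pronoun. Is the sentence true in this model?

True

"it" takes "a car" as antecedent — a donkey pronoun bound across the clause boundary.
Strong reading: for every (m,c) with inspected(m,c), repaired(m,c).
Restrictor pairs: (m1,c5) ✓  (m2,c1) ✓  (m2,c2) ✓  (m3,c7) ✓  (m4,c3) ✓
Every restrictor pair satisfies the scope.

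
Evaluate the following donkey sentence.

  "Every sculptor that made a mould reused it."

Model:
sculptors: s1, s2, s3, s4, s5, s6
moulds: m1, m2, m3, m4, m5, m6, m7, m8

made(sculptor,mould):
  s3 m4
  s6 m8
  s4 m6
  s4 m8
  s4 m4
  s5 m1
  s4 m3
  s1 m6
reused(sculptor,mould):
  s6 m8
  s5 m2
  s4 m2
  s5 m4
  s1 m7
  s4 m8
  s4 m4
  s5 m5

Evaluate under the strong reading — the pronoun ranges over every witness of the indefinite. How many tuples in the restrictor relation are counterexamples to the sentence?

"it" takes "a mould" as antecedent — a donkey pronoun bound across the clause boundary.
Strong reading: for every (s,m) with made(s,m), reused(s,m).
Restrictor pairs: (s1,m6) ✗  (s3,m4) ✗  (s4,m3) ✗  (s4,m4) ✓  (s4,m6) ✗  (s4,m8) ✓  (s5,m1) ✗  (s6,m8) ✓
Counterexamples (restrictor pairs failing the scope): 5.

5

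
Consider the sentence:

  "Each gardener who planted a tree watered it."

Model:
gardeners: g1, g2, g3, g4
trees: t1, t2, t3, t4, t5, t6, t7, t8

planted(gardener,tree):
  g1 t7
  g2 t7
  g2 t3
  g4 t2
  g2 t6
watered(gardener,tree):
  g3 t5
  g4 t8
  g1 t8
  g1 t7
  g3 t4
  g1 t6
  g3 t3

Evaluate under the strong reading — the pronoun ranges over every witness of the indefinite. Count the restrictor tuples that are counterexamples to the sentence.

"it" takes "a tree" as antecedent — a donkey pronoun bound across the clause boundary.
Strong reading: for every (g,t) with planted(g,t), watered(g,t).
Restrictor pairs: (g1,t7) ✓  (g2,t3) ✗  (g2,t6) ✗  (g2,t7) ✗  (g4,t2) ✗
Counterexamples (restrictor pairs failing the scope): 4.

4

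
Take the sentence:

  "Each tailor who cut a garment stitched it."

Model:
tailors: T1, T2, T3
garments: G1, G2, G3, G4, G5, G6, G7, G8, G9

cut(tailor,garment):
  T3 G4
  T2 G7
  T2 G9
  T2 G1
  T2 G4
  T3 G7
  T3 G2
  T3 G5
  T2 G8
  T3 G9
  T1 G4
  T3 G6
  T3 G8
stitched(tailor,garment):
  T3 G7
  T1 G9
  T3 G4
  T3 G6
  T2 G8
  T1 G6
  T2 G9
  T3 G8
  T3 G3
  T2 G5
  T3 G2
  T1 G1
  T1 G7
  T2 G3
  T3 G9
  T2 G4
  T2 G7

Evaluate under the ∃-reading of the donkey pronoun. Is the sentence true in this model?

False

"it" takes "a garment" as antecedent — a donkey pronoun bound across the clause boundary.
Weak reading: every tailor t with some cut-garment has at least one cut-garment g such that stitched(t,g).
Per tailor: T1:✗  T2:✓  T3:✓
T1 has no witness among its cut-garments.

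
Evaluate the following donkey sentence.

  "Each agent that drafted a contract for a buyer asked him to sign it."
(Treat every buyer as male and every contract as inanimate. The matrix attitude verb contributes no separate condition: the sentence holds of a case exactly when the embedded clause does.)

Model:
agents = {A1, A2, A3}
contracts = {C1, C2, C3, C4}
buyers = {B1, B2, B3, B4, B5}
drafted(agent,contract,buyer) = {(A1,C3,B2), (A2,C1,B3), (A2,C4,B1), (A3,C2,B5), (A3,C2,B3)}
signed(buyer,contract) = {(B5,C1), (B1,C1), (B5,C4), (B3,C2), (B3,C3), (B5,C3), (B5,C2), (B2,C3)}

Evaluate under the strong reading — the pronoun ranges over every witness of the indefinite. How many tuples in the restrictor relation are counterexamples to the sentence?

"him" takes "a buyer" as antecedent and "it" takes "a contract"; both are donkey pronouns co-varying with the restrictor.
Strong reading: for every (a,c,b) with drafted(a,c,b), signed(b,c).
Restrictor triples: (A1,C3,B2)→signed(B2,C3) ✓  (A2,C1,B3)→signed(B3,C1) ✗  (A2,C4,B1)→signed(B1,C4) ✗  (A3,C2,B3)→signed(B3,C2) ✓  (A3,C2,B5)→signed(B5,C2) ✓
Counterexamples (restrictor triples failing the scope): 2.

2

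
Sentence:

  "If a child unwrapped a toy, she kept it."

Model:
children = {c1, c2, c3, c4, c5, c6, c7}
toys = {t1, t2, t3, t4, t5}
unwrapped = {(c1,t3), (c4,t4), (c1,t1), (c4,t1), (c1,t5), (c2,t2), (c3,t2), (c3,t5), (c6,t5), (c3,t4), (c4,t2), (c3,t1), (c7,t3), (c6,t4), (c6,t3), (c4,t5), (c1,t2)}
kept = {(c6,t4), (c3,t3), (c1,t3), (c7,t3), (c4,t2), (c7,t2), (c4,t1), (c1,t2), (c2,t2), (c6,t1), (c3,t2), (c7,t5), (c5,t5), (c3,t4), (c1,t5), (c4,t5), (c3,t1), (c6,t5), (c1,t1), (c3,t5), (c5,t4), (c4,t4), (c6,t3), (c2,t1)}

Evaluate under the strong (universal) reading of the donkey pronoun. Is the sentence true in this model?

True

"it" takes "a toy" as antecedent — a donkey pronoun bound across the clause boundary.
Strong reading: for every (c,t) with unwrapped(c,t), kept(c,t).
Restrictor pairs: (c1,t1) ✓  (c1,t2) ✓  (c1,t3) ✓  (c1,t5) ✓  (c2,t2) ✓  (c3,t1) ✓  (c3,t2) ✓  (c3,t4) ✓  (c3,t5) ✓  (c4,t1) ✓  (c4,t2) ✓  (c4,t4) ✓  (c4,t5) ✓  (c6,t3) ✓  (c6,t4) ✓  (c6,t5) ✓  (c7,t3) ✓
Every restrictor pair satisfies the scope.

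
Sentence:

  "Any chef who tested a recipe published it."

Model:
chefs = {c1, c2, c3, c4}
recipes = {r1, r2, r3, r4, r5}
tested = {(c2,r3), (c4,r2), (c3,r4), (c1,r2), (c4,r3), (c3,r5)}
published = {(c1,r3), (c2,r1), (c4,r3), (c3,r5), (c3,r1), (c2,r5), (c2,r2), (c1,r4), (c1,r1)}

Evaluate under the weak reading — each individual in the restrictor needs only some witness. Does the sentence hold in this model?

"it" takes "a recipe" as antecedent — a donkey pronoun bound across the clause boundary.
Weak reading: every chef c with some tested-recipe has at least one tested-recipe r such that published(c,r).
Per chef: c1:✗  c2:✗  c3:✓  c4:✓
c1 has no witness among its tested-recipes.

False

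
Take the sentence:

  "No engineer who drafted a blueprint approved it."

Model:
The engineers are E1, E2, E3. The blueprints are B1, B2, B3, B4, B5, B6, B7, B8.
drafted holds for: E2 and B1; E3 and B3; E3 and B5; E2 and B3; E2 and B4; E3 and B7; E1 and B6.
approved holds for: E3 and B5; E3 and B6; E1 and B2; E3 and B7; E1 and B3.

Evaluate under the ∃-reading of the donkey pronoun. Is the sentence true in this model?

False

"it" takes "a blueprint" as antecedent — a donkey pronoun bound across the clause boundary.
Truth condition: for no (e,b) with drafted(e,b) does approved(e,b) hold.
Restrictor pairs — does the scope hold? (E1,B6):fails  (E2,B1):fails  (E2,B3):fails  (E2,B4):fails  (E3,B3):fails  (E3,B5):holds  (E3,B7):holds
Scope holds for 2 pair(s), so the sentence is false.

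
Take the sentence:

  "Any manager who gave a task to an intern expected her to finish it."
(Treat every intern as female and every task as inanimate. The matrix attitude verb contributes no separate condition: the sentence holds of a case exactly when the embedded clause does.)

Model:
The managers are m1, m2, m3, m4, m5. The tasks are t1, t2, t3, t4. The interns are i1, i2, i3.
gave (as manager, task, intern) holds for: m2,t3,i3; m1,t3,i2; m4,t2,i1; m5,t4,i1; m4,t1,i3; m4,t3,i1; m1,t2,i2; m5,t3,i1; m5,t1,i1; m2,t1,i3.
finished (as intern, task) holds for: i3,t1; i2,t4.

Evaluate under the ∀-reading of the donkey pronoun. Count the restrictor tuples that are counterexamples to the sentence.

8

"her" takes "an intern" as antecedent and "it" takes "a task"; both are donkey pronouns co-varying with the restrictor.
Strong reading: for every (m,t,i) with gave(m,t,i), finished(i,t).
Restrictor triples: (m1,t2,i2)→finished(i2,t2) ✗  (m1,t3,i2)→finished(i2,t3) ✗  (m2,t1,i3)→finished(i3,t1) ✓  (m2,t3,i3)→finished(i3,t3) ✗  (m4,t1,i3)→finished(i3,t1) ✓  (m4,t2,i1)→finished(i1,t2) ✗  (m4,t3,i1)→finished(i1,t3) ✗  (m5,t1,i1)→finished(i1,t1) ✗  (m5,t3,i1)→finished(i1,t3) ✗  (m5,t4,i1)→finished(i1,t4) ✗
Counterexamples (restrictor triples failing the scope): 8.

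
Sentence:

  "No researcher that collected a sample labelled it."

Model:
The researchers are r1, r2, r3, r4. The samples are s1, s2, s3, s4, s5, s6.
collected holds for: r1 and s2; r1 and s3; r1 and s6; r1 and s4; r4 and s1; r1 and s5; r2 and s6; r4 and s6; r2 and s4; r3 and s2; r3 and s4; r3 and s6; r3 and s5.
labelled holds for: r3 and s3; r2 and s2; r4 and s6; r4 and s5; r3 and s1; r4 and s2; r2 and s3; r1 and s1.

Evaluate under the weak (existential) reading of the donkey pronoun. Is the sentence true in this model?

"it" takes "a sample" as antecedent — a donkey pronoun bound across the clause boundary.
Truth condition: for no (r,s) with collected(r,s) does labelled(r,s) hold.
Restrictor pairs — does the scope hold? (r1,s2):fails  (r1,s3):fails  (r1,s4):fails  (r1,s5):fails  (r1,s6):fails  (r2,s4):fails  (r2,s6):fails  (r3,s2):fails  (r3,s4):fails  (r3,s5):fails  (r3,s6):fails  (r4,s1):fails  (r4,s6):holds
Scope holds for 1 pair(s), so the sentence is false.

False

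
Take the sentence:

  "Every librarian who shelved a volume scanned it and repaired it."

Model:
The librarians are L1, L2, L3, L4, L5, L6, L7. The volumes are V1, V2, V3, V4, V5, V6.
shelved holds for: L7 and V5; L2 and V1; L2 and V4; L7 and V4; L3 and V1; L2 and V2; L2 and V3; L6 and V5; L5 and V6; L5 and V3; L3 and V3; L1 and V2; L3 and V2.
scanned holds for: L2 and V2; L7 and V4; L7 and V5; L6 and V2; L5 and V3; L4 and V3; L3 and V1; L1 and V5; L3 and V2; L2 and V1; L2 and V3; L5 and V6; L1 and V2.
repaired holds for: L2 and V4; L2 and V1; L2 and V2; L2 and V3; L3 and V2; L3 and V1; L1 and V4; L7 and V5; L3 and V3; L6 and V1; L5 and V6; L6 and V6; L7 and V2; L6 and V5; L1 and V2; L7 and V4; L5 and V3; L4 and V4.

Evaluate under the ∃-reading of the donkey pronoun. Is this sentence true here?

"it" takes "a volume" as antecedent — a donkey pronoun bound across the clause boundary.
Weak reading: every librarian l with some shelved-volume has at least one shelved-volume v such that scanned(l,v) ∧ repaired(l,v).
Per librarian: L1:✓  L2:✓  L3:✓  L5:✓  L6:✗  L7:✓
L6 has no witness among its shelved-volumes.

False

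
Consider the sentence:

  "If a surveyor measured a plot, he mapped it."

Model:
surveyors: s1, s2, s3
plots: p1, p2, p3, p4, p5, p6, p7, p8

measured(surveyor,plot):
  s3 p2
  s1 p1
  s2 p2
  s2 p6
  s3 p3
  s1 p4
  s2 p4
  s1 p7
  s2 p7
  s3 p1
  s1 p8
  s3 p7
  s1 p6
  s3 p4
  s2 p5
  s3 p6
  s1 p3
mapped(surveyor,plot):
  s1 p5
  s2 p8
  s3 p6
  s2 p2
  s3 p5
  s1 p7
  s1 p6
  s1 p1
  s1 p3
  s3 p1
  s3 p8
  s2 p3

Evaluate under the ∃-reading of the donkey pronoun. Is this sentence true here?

"it" takes "a plot" as antecedent — a donkey pronoun bound across the clause boundary.
Weak reading: every surveyor s with some measured-plot has at least one measured-plot p such that mapped(s,p).
Per surveyor: s1:✓  s2:✓  s3:✓
Every surveyor in the restrictor has a witness.

True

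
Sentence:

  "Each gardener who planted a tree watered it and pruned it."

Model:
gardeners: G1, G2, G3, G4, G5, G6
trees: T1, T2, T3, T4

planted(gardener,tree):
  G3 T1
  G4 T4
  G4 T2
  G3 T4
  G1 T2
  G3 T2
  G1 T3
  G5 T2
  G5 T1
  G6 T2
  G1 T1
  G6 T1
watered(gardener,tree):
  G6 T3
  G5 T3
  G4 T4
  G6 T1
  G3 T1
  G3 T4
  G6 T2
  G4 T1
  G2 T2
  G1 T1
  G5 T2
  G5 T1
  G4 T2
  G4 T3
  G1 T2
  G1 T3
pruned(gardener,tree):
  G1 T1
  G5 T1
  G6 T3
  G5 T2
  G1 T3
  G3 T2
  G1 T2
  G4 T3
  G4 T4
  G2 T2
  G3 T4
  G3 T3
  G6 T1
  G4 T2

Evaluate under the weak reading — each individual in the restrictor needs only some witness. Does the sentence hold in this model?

"it" takes "a tree" as antecedent — a donkey pronoun bound across the clause boundary.
Weak reading: every gardener g with some planted-tree has at least one planted-tree t such that watered(g,t) ∧ pruned(g,t).
Per gardener: G1:✓  G3:✓  G4:✓  G5:✓  G6:✓
Every gardener in the restrictor has a witness.

True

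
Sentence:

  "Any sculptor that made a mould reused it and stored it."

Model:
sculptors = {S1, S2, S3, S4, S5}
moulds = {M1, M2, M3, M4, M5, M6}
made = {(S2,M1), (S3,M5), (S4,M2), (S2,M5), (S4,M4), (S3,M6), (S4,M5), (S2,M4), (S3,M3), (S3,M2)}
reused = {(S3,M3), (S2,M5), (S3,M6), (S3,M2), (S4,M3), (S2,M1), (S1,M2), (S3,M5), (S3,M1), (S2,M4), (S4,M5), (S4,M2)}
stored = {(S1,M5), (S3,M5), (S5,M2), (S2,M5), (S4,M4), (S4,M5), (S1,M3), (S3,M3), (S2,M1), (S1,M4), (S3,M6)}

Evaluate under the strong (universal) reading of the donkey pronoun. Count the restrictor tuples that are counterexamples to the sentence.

"it" takes "a mould" as antecedent — a donkey pronoun bound across the clause boundary.
Strong reading: for every (s,m) with made(s,m), reused(s,m) ∧ stored(s,m).
Restrictor pairs: (S2,M1) ✓  (S2,M4) ✗  (S2,M5) ✓  (S3,M2) ✗  (S3,M3) ✓  (S3,M5) ✓  (S3,M6) ✓  (S4,M2) ✗  (S4,M4) ✗  (S4,M5) ✓
Counterexamples (restrictor pairs failing the scope): 4.

4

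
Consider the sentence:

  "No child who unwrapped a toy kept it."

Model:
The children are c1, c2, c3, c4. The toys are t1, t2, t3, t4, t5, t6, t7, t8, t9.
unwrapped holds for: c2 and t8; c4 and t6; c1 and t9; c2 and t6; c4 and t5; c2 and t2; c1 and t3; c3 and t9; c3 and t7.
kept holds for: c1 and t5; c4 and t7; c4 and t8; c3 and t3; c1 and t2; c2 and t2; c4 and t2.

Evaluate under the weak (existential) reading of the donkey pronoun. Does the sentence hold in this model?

"it" takes "a toy" as antecedent — a donkey pronoun bound across the clause boundary.
Truth condition: for no (c,t) with unwrapped(c,t) does kept(c,t) hold.
Restrictor pairs — does the scope hold? (c1,t3):fails  (c1,t9):fails  (c2,t2):holds  (c2,t6):fails  (c2,t8):fails  (c3,t7):fails  (c3,t9):fails  (c4,t5):fails  (c4,t6):fails
Scope holds for 1 pair(s), so the sentence is false.

False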